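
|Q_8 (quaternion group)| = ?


Q_8 = {±1, ±i, ±j, ±k}
|Q_8| = 8

|Q_8 (quaternion group)| = 8


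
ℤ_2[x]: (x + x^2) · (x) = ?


Expand and collect like terms; reduce coefficients mod 2:
x^0: 0·0 = 0 ≡ 0 (mod 2)
x^1: 0·1 + 1·0 = 0 ≡ 0 (mod 2)
x^2: 1·1 + 1·0 = 1 ≡ 1 (mod 2)
x^3: 1·1 = 1 ≡ 1 (mod 2)
Result: x^2 + x^3

f · g = x^2 + x^3


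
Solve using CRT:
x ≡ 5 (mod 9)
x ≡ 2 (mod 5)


m₁ = 9, m₂ = 5, gcd = 1, so CRT applies. M = m₁·m₂ = 45
Let M₁ = M/m₁ = 5, M₂ = M/m₂ = 9
Find y₁ ≡ M₁⁻¹ (mod m₁): 5⁻¹ ≡ 2 (mod 9)
Find y₂ ≡ M₂⁻¹ (mod m₂): 9⁻¹ ≡ 4 (mod 5)
x = a₁·M₁·y₁ + a₂·M₂·y₂ = 5·5·2 + 2·9·4 = 122
Reduce mod 45: x ≡ 32
Check: 32 mod 9 = 5 ✓, 32 mod 5 = 2 ✓

x ≡ 32 (mod 45)


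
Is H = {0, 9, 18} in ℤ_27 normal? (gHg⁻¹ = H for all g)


H = {0, 9, 18} in ℤ_27
ℤ_27 is abelian; every subgroup of an abelian group is normal

Yes, normal subgroup


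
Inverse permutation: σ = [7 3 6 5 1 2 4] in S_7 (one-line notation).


To find σ⁻¹, swap domain and range:
σ(1) = 7 → σ⁻¹(7) = 1
σ(2) = 3 → σ⁻¹(3) = 2
σ(3) = 6 → σ⁻¹(6) = 3
σ(4) = 5 → σ⁻¹(5) = 4
σ(5) = 1 → σ⁻¹(1) = 5
σ(6) = 2 → σ⁻¹(2) = 6
σ(7) = 4 → σ⁻¹(4) = 7

σ⁻¹ = [5 6 2 7 4 3 1]


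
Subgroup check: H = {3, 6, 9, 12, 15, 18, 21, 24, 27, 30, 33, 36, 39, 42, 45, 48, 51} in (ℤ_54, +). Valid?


Subgroup test for H = {3, 6, 9, 12, 15, 18, 21, 24, 27, 30, 33, 36, 39, 42, 45, 48, 51} in (ℤ_54, +):
(1) 0 ∈ H? No
(2) Closure: for all a,b ∈ H, (a+b) mod 54 ∈ H? No  [counterexample: 3 + 51 = 0 ∉ H]
(3) Inverses: for all a ∈ H, -a mod 54 ∈ H? Yes

No, H is not a subgroup of ℤ_54


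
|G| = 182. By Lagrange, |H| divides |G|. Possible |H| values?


Lagrange's theorem: |H| divides |G|
|G| = 182
Divisors of 182: 1, 2, 7, 13, 14, 26, 91, 182

Possible subgroup orders: {1, 2, 7, 13, 14, 26, 91, 182}


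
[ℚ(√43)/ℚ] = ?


√43 has minimal polynomial x² - 43 (irreducible over ℚ since 43 is squarefree)

[ℚ(√43)/ℚ] = 2


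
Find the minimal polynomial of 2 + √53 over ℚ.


Let α = 2 + √53. Then α - 2 = √53, so (α - 2)² = 53, giving α² - 4α - 49 = 0. Degree 2 and α ∉ ℚ, so this is the minimal polynomial.

Minimal polynomial: x² - 4x - 49


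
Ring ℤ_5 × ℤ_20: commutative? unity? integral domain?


Direct product ring; commutative with unity (1,1); but (1,0)·(0,1) = (0,0) gives zero divisors, so not an integral domain
Commutative: Yes
Integral domain: No
Has unity: Yes

ℤ_5 × ℤ_20: Commutative=Yes, Unity=Yes


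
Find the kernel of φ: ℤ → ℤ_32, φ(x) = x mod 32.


Kernel = preimage of identity
ker(φ) = {x ∈ ℤ : x ≡ 0 (mod 32)} = 32ℤ = {0, ±32, ±64, ...}

ker(φ) = 32ℤ


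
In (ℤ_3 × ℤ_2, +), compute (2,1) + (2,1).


Operation: componentwise addition mod (3, 2)
(2,1) + (2,1) = ((a₁+b₁) mod 3, (a₂+b₂) mod 2) with a = (2,1), b = (2,1)

(2,1) + (2,1) = (1,0)


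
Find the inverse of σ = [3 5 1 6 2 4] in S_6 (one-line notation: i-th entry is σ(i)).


To find σ⁻¹, swap domain and range:
σ(1) = 3 → σ⁻¹(3) = 1
σ(2) = 5 → σ⁻¹(5) = 2
σ(3) = 1 → σ⁻¹(1) = 3
σ(4) = 6 → σ⁻¹(6) = 4
σ(5) = 2 → σ⁻¹(2) = 5
σ(6) = 4 → σ⁻¹(4) = 6

σ⁻¹ = [3 5 1 6 2 4]


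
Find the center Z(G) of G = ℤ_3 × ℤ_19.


Z(G) = {g ∈ G | gx = xg for all x ∈ G}
Direct product of abelian groups is abelian, so Z(G) = G

Z(ℤ_3 × ℤ_19) = ℤ_3 × ℤ_19


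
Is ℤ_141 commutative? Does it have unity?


ℤ_141 is a commutative ring with unity 1; 141 = 3×47 is composite, so 3·47 ≡ 0 gives zero divisors (not an integral domain)
Commutative: Yes
Integral domain: No
Has unity: Yes

ℤ_141: Commutative=Yes, Unity=Yes


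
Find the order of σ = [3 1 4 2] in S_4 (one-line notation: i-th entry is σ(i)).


Cycle decomposition: (1 3 4 2)
Cycle lengths: 4
Order = lcm(4) = 4

ord(σ) = 4


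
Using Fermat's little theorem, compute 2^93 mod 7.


Fermat's little theorem: if p is prime and gcd(a,p)=1, then a^(p-1) ≡ 1 (mod p)
p = 7 is prime, gcd(2,7) = 1
Reduce exponent: 93 mod 6 = 3
So 2^93 ≡ 2^3 (mod 7)
2^3 mod 7 = 1

2^93 ≡ 1 (mod 7)


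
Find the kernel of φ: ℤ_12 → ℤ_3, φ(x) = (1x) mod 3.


Kernel = preimage of identity
ker(φ) = {x ∈ ℤ_12 : 1x ≡ 0 (mod 3)}. Since 3 | 12, φ is well-defined. The kernel is the cyclic subgroup ⟨3⟩ of ℤ_12 (order 4), i.e. {0, 3, 6, 9}

ker(φ) = {0, 3, 6, 9}


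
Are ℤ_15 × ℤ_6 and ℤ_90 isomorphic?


Comparing ℤ_15 × ℤ_6 and ℤ_90:
gcd(15,6) = 3 ≠ 1. Max element order in ℤ_15×ℤ_6 is lcm(15,6) = 30 < 90, so it has no element of order 90

No, ℤ_15 × ℤ_6 ≇ ℤ_90


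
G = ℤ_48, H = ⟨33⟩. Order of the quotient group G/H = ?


|⟨33⟩| = n / gcd(33, 48) = 48 / 3 = 16
H is normal (ℤ_48 is abelian).
|G/H| = |G| / |H| = 48 / 16 = 3

|G/H| = 3


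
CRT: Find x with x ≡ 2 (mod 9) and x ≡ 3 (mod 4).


m₁ = 9, m₂ = 4, gcd = 1, so CRT applies. M = m₁·m₂ = 36
Let M₁ = M/m₁ = 4, M₂ = M/m₂ = 9
Find y₁ ≡ M₁⁻¹ (mod m₁): 4⁻¹ ≡ 7 (mod 9)
Find y₂ ≡ M₂⁻¹ (mod m₂): 9⁻¹ ≡ 1 (mod 4)
x = a₁·M₁·y₁ + a₂·M₂·y₂ = 2·4·7 + 3·9·1 = 83
Reduce mod 36: x ≡ 11
Check: 11 mod 9 = 2 ✓, 11 mod 4 = 3 ✓

x ≡ 11 (mod 36)


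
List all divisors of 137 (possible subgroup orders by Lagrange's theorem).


Lagrange's theorem: |H| divides |G|
|G| = 137
Divisors of 137: 1, 137

Possible subgroup orders: {1, 137}


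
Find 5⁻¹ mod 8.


Use the extended Euclidean algorithm to write 1 = 5·s + 8·t; then s mod 8 is the inverse.
Euclidean algorithm:
  5 = 0·8 + 5
  8 = 1·5 + 3
  5 = 1·3 + 2
  3 = 1·2 + 1
  2 = 2·1 + 0
gcd(5,8) = 1
Back-substitution gives: 5·(-3) + 8·(2) = 1
So 5⁻¹ ≡ -3 ≡ 5 (mod 8)
Check: 5 × 5 = 25 ≡ 1 (mod 8) ✓

5⁻¹ ≡ 5 (mod 8)


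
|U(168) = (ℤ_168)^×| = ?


U(n) is the group of units mod n; |U(n)| = φ(n)
|U(168)| = φ(168) = 48

|U(168) = (ℤ_168)^×| = 48


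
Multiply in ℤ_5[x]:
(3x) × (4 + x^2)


Expand and collect like terms; reduce coefficients mod 5:
x^0: 0·4 = 0 ≡ 0 (mod 5)
x^1: 0·0 + 3·4 = 12 ≡ 2 (mod 5)
x^2: 0·1 + 3·0 = 0 ≡ 0 (mod 5)
x^3: 3·1 = 3 ≡ 3 (mod 5)
Result: 2x + 3x^3

f · g = 2x + 3x^3


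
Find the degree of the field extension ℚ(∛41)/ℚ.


∛41 has minimal polynomial x³ - 41 (irreducible over ℚ since 41 is not a perfect cube)

[ℚ(∛41)/ℚ] = 3


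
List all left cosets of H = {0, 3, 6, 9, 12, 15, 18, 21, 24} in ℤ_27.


H = {0, 3, 6, 9, 12, 15, 18, 21, 24}, |H| = 9
Number of cosets = |G|/|H| = 27/9 = 3
0 + H = {0, 3, 6, 9, 12, 15, 18, 21, 24}
1 + H = {1, 4, 7, 10, 13, 16, 19, 22, 25}
2 + H = {2, 5, 8, 11, 14, 17, 20, 23, 26}

Cosets: 0+H={0,3,6,9,12,15,18,21,24}; 1+H={1,4,7,10,13,16,19,22,25}; 2+H={2,5,8,11,14,17,20,23,26}


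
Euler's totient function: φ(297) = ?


Factor n: 297 = 3^3 × 11
φ(n) = n · ∏(1 - 1/p) over distinct primes p | n
φ(297) = 297 · (1 - 1/3) · (1 - 1/11) = 180

φ(297) = 180


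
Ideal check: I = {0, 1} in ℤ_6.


Check ideal conditions for I = {0, 1} in ℤ_6:
(1) I is an additive subgroup? No
(2) For r ∈ ℤ_6 and a ∈ I: r·a ∈ I? No  [counterexample: r=2, a=1, r·a mod 6 = 2 ∉ I]

No, I is not an ideal of ℤ_6


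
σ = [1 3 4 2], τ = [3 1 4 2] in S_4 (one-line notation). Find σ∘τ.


σ∘τ: apply τ first, then σ
1 →τ 3 →σ 4
2 →τ 1 →σ 1
3 →τ 4 →σ 2
4 →τ 2 →σ 3

σ∘τ = [4 1 2 3]


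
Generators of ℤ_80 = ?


g generates ℤ_n iff gcd(g,n) = 1
Prime factors of 80: 2, 5
Generators are g ∈ {1,...,79} not divisible by any of these primes.
Generators: {1, 3, 7, 9, 11, 13, 17, 19, 21, 23, 27, 29, 31, 33, 37, 39, 41, 43, 47, 49, 51, 53, 57, 59, 61, 63, 67, 69, 71, 73, 77, 79}
Number of generators = φ(80) = 32

Generators of ℤ_80 = {1, 3, 7, 9, 11, 13, 17, 19, 21, 23, 27, 29, 31, 33, 37, 39, 41, 43, 47, 49, 51, 53, 57, 59, 61, 63, 67, 69, 71, 73, 77, 79}


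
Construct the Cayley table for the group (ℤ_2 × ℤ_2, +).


Elements: {(0,0), (0,1), (1,0), (1,1)}
Operation: componentwise addition mod (2, 2)
Entry (a, b) = ((a₁+b₁) mod 2, (a₂+b₂) mod 2)

Cayley table:
      | (0,0) | (0,1) | (1,0) | (1,1)
(0,0) | (0,0) | (0,1) | (1,0) | (1,1)
(0,1) | (0,1) | (0,0) | (1,1) | (1,0)
(1,0) | (1,0) | (1,1) | (0,0) | (0,1)
(1,1) | (1,1) | (1,0) | (0,1) | (0,0)


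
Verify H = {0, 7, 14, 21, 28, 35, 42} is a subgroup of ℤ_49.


Subgroup test for H = {0, 7, 14, 21, 28, 35, 42} in (ℤ_49, +):
(1) 0 ∈ H? Yes
(2) Closure: for all a,b ∈ H, (a+b) mod 49 ∈ H? Yes
(3) Inverses: for all a ∈ H, -a mod 49 ∈ H? Yes

Yes, H is a subgroup of ℤ_49


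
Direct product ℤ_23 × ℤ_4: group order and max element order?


|ℤ_23 × ℤ_4| = 23 × 4 = 92
Max element order = lcm(23,4) = 92
Cyclic? Yes (gcd=1)

|ℤ_23×ℤ_4| = 92, max element order = 92


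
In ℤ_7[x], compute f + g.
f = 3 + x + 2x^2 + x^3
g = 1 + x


Add coefficients mod 7:
x^0: 3 + 1 = 4 (mod 7)
x^1: 1 + 1 = 2 (mod 7)
x^2: 2 + 0 = 2 (mod 7)
x^3: 1 + 0 = 1 (mod 7)
Result: 4 + 2x + 2x^2 + x^3

f + g = 4 + 2x + 2x^2 + x^3


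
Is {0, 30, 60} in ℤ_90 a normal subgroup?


H = {0, 30, 60} in ℤ_90
ℤ_90 is abelian; every subgroup of an abelian group is normal

Yes, normal subgroup


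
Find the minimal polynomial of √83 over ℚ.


√83 satisfies x² - 83 = 0, irreducible over ℚ since 83 is squarefree

Minimal polynomial: x² - 83


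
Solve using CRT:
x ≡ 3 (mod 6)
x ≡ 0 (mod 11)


m₁ = 6, m₂ = 11, gcd = 1, so CRT applies. M = m₁·m₂ = 66
Let M₁ = M/m₁ = 11, M₂ = M/m₂ = 6
Find y₁ ≡ M₁⁻¹ (mod m₁): 11⁻¹ ≡ 5 (mod 6)
Find y₂ ≡ M₂⁻¹ (mod m₂): 6⁻¹ ≡ 2 (mod 11)
x = a₁·M₁·y₁ + a₂·M₂·y₂ = 3·11·5 + 0·6·2 = 165
Reduce mod 66: x ≡ 33
Check: 33 mod 6 = 3 ✓, 33 mod 11 = 0 ✓

x ≡ 33 (mod 66)


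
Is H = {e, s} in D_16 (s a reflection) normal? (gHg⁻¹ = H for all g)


H = {e, s} in D_16 (s a reflection)
r·s·r⁻¹ = sr⁻² ≠ s for n ≥ 3, so {e, s} is not closed under conjugation

No, not a normal subgroup


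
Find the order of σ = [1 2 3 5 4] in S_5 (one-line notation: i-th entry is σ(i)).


Cycle decomposition: (4 5)
Cycle lengths: 2
Order = lcm(2) = 2

ord(σ) = 2


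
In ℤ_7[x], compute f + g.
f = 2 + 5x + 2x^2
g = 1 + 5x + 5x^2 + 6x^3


Add coefficients mod 7:
x^0: 2 + 1 = 3 (mod 7)
x^1: 5 + 5 = 3 (mod 7)
x^2: 2 + 5 = 0 (mod 7)
x^3: 0 + 6 = 6 (mod 7)
Result: 3 + 3x + 6x^3

f + g = 3 + 3x + 6x^3


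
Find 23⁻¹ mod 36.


Use the extended Euclidean algorithm to write 1 = 23·s + 36·t; then s mod 36 is the inverse.
Euclidean algorithm:
  23 = 0·36 + 23
  36 = 1·23 + 13
  23 = 1·13 + 10
  13 = 1·10 + 3
  10 = 3·3 + 1
  3 = 3·1 + 0
gcd(23,36) = 1
Back-substitution gives: 23·(11) + 36·(-7) = 1
So 23⁻¹ ≡ 11 ≡ 11 (mod 36)
Check: 23 × 11 = 253 ≡ 1 (mod 36) ✓

23⁻¹ ≡ 11 (mod 36)


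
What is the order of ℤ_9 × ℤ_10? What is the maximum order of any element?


|ℤ_9 × ℤ_10| = 9 × 10 = 90
Max element order = lcm(9,10) = 90
Cyclic? Yes (gcd=1)

|ℤ_9×ℤ_10| = 90, max element order = 90


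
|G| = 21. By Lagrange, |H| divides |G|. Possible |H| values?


Lagrange's theorem: |H| divides |G|
|G| = 21
Divisors of 21: 1, 3, 7, 21

Possible subgroup orders: {1, 3, 7, 21}


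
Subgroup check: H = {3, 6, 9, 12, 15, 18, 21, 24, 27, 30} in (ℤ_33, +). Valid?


Subgroup test for H = {3, 6, 9, 12, 15, 18, 21, 24, 27, 30} in (ℤ_33, +):
(1) 0 ∈ H? No
(2) Closure: for all a,b ∈ H, (a+b) mod 33 ∈ H? No  [counterexample: 3 + 30 = 0 ∉ H]
(3) Inverses: for all a ∈ H, -a mod 33 ∈ H? Yes

No, H is not a subgroup of ℤ_33


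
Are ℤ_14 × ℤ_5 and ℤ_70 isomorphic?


Comparing ℤ_14 × ℤ_5 and ℤ_70:
gcd(14,5) = 1, so ℤ_14 × ℤ_5 ≅ ℤ_70 (CRT)

Yes, ℤ_14 × ℤ_5 ≅ ℤ_70


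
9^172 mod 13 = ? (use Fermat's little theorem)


Fermat's little theorem: if p is prime and gcd(a,p)=1, then a^(p-1) ≡ 1 (mod p)
p = 13 is prime, gcd(9,13) = 1
Reduce exponent: 172 mod 12 = 4
So 9^172 ≡ 9^4 (mod 13)
9^4 mod 13 = 9

9^172 ≡ 9 (mod 13)


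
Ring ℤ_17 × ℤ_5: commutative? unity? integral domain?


Direct product ring; commutative with unity (1,1); but (1,0)·(0,1) = (0,0) gives zero divisors, so not an integral domain
Commutative: Yes
Integral domain: No
Has unity: Yes

ℤ_17 × ℤ_5: Commutative=Yes, Unity=Yes


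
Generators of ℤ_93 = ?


g generates ℤ_n iff gcd(g,n) = 1
Prime factors of 93: 3, 31
Generators are g ∈ {1,...,92} not divisible by any of these primes.
Generators: {1, 2, 4, 5, 7, 8, 10, 11, 13, 14, 16, 17, 19, 20, 22, 23, 25, 26, 28, 29, 32, 34, 35, 37, 38, 40, 41, 43, 44, 46, 47, 49, 50, 52, 53, 55, 56, 58, 59, 61, 64, 65, 67, 68, 70, 71, 73, 74, 76, 77, 79, 80, 82, 83, 85, 86, 88, 89, 91, 92}
Number of generators = φ(93) = 60

Generators of ℤ_93 = {1, 2, 4, 5, 7, 8, 10, 11, 13, 14, 16, 17, 19, 20, 22, 23, 25, 26, 28, 29, 32, 34, 35, 37, 38, 40, 41, 43, 44, 46, 47, 49, 50, 52, 53, 55, 56, 58, 59, 61, 64, 65, 67, 68, 70, 71, 73, 74, 76, 77, 79, 80, 82, 83, 85, 86, 88, 89, 91, 92}


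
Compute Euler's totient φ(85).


Factor n: 85 = 5 × 17
φ(n) = n · ∏(1 - 1/p) over distinct primes p | n
φ(85) = 85 · (1 - 1/5) · (1 - 1/17) = 64

φ(85) = 64


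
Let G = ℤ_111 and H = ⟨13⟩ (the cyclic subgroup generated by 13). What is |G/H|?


|⟨13⟩| = n / gcd(13, 111) = 111 / 1 = 111
H is normal (ℤ_111 is abelian).
|G/H| = |G| / |H| = 111 / 111 = 1

|G/H| = 1


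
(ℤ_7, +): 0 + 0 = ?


Operation: addition mod 7
0 + 0 = (a + b) mod 7 with a = 0, b = 0

0 + 0 = 0


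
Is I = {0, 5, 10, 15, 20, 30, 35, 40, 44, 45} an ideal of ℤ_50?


Check ideal conditions for I = {0, 5, 10, 15, 20, 30, 35, 40, 44, 45} in ℤ_50:
(1) I is an additive subgroup? No
(2) For r ∈ ℤ_50 and a ∈ I: r·a ∈ I? No  [counterexample: r=2, a=44, r·a mod 50 = 38 ∉ I]

No, I is not an ideal of ℤ_50


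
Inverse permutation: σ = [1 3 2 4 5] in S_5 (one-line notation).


To find σ⁻¹, swap domain and range:
σ(1) = 1 → σ⁻¹(1) = 1
σ(2) = 3 → σ⁻¹(3) = 2
σ(3) = 2 → σ⁻¹(2) = 3
σ(4) = 4 → σ⁻¹(4) = 4
σ(5) = 5 → σ⁻¹(5) = 5

σ⁻¹ = [1 3 2 4 5]


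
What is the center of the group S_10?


Z(G) = {g ∈ G | gx = xg for all x ∈ G}
S_n is non-abelian for n ≥ 3; Z(S_10) is trivial

Z(S_10) = {e}


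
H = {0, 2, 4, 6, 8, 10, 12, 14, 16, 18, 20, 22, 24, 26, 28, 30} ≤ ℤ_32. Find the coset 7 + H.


7 + H = {7 + h (mod 32) : h ∈ H}
7+0=7, 7+2=9, 7+4=11, 7+6=13, 7+8=15, 7+10=17, 7+12=19, 7+14=21, 7+16=23, 7+18=25, 7+20=27, 7+22=29, 7+24=31, 7+26=1, 7+28=3, 7+30=5
7 + H = {1, 3, 5, 7, 9, 11, 13, 15, 17, 19, 21, 23, 25, 27, 29, 31} = 1 + H

7 + H = {1, 3, 5, 7, 9, 11, 13, 15, 17, 19, 21, 23, 25, 27, 29, 31}


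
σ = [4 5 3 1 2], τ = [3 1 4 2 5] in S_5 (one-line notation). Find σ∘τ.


σ∘τ: apply τ first, then σ
1 →τ 3 →σ 3
2 →τ 1 →σ 4
3 →τ 4 →σ 1
4 →τ 2 →σ 5
5 →τ 5 →σ 2

σ∘τ = [3 4 1 5 2]


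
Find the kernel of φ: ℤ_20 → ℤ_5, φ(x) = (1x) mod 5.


Kernel = preimage of identity
ker(φ) = {x ∈ ℤ_20 : 1x ≡ 0 (mod 5)}. Since 5 | 20, φ is well-defined. The kernel is the cyclic subgroup ⟨5⟩ of ℤ_20 (order 4), i.e. {0, 5, 10, 15}

ker(φ) = {0, 5, 10, 15}


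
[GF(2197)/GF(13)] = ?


GF(2197) = GF(13^3), so the extension degree is 3

[GF(2197)/GF(13)] = 3


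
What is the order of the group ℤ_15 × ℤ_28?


|A × B| = |A| · |B|
|ℤ_15 × ℤ_28| = 15 × 28 = 420

|ℤ_15 × ℤ_28| = 420


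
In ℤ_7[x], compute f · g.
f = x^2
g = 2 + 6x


Expand and collect like terms; reduce coefficients mod 7:
x^0: 0·2 = 0 ≡ 0 (mod 7)
x^1: 0·6 + 0·2 = 0 ≡ 0 (mod 7)
x^2: 0·6 + 1·2 = 2 ≡ 2 (mod 7)
x^3: 1·6 = 6 ≡ 6 (mod 7)
Result: 2x^2 + 6x^3

f · g = 2x^2 + 6x^3


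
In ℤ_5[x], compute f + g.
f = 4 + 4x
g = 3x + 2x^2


Add coefficients mod 5:
x^0: 4 + 0 = 4 (mod 5)
x^1: 4 + 3 = 2 (mod 5)
x^2: 0 + 2 = 2 (mod 5)
Result: 4 + 2x + 2x^2

f + g = 4 + 2x + 2x^2


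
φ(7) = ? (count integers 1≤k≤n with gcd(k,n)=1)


φ(n) = count of k ∈ {1,...,n} with gcd(k,n)=1
Coprimes to 7: {1, 2, 3, 4, 5, 6}
Count: 6

φ(7) = 6


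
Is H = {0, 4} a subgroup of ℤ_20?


Subgroup test for H = {0, 4} in (ℤ_20, +):
(1) 0 ∈ H? Yes
(2) Closure: for all a,b ∈ H, (a+b) mod 20 ∈ H? No  [counterexample: 4 + 4 = 8 ∉ H]
(3) Inverses: for all a ∈ H, -a mod 20 ∈ H? No

No, H is not a subgroup of ℤ_20


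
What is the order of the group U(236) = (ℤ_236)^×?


U(n) is the group of units mod n; |U(n)| = φ(n)
|U(236)| = φ(236) = 116

|U(236) = (ℤ_236)^×| = 116


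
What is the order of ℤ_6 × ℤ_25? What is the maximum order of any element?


|ℤ_6 × ℤ_25| = 6 × 25 = 150
Max element order = lcm(6,25) = 150
Cyclic? Yes (gcd=1)

|ℤ_6×ℤ_25| = 150, max element order = 150


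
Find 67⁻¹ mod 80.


Use the extended Euclidean algorithm to write 1 = 67·s + 80·t; then s mod 80 is the inverse.
Euclidean algorithm:
  67 = 0·80 + 67
  80 = 1·67 + 13
  67 = 5·13 + 2
  13 = 6·2 + 1
  2 = 2·1 + 0
gcd(67,80) = 1
Back-substitution gives: 67·(-37) + 80·(31) = 1
So 67⁻¹ ≡ -37 ≡ 43 (mod 80)
Check: 67 × 43 = 2881 ≡ 1 (mod 80) ✓

67⁻¹ ≡ 43 (mod 80)


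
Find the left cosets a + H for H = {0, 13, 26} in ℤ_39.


H = {0, 13, 26}, |H| = 3
Number of cosets = |G|/|H| = 39/3 = 13
0 + H = {0, 13, 26}
1 + H = {1, 14, 27}
2 + H = {2, 15, 28}
3 + H = {3, 16, 29}
4 + H = {4, 17, 30}
5 + H = {5, 18, 31}
6 + H = {6, 19, 32}
7 + H = {7, 20, 33}
8 + H = {8, 21, 34}
9 + H = {9, 22, 35}
10 + H = {10, 23, 36}
11 + H = {11, 24, 37}
12 + H = {12, 25, 38}

Cosets: 0+H={0,13,26}; 1+H={1,14,27}; 2+H={2,15,28}; 3+H={3,16,29}; 4+H={4,17,30}; 5+H={5,18,31}; 6+H={6,19,32}; 7+H={7,20,33}; 8+H={8,21,34}; 9+H={9,22,35}; 10+H={10,23,36}; 11+H={11,24,37}; 12+H={12,25,38}


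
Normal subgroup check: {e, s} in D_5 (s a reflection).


H = {e, s} in D_5 (s a reflection)
r·s·r⁻¹ = sr⁻² ≠ s for n ≥ 3, so {e, s} is not closed under conjugation

No, not a normal subgroup


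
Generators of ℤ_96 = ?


g generates ℤ_n iff gcd(g,n) = 1
Prime factors of 96: 2, 3
Generators are g ∈ {1,...,95} not divisible by any of these primes.
Generators: {1, 5, 7, 11, 13, 17, 19, 23, 25, 29, 31, 35, 37, 41, 43, 47, 49, 53, 55, 59, 61, 65, 67, 71, 73, 77, 79, 83, 85, 89, 91, 95}
Number of generators = φ(96) = 32

Generators of ℤ_96 = {1, 5, 7, 11, 13, 17, 19, 23, 25, 29, 31, 35, 37, 41, 43, 47, 49, 53, 55, 59, 61, 65, 67, 71, 73, 77, 79, 83, 85, 89, 91, 95}


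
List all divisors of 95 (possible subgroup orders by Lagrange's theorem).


Lagrange's theorem: |H| divides |G|
|G| = 95
Divisors of 95: 1, 5, 19, 95

Possible subgroup orders: {1, 5, 19, 95}


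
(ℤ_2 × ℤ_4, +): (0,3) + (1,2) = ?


Operation: componentwise addition mod (2, 4)
(0,3) + (1,2) = ((a₁+b₁) mod 2, (a₂+b₂) mod 4) with a = (0,3), b = (1,2)

(0,3) + (1,2) = (1,1)


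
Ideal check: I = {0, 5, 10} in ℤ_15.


Check ideal conditions for I = {0, 5, 10} in ℤ_15:
(1) I is an additive subgroup? Yes
(2) For r ∈ ℤ_15 and a ∈ I: r·a ∈ I? Yes

Yes, I is an ideal of ℤ_15


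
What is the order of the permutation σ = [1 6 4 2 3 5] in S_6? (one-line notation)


Cycle decomposition: (2 6 5 3 4)
Cycle lengths: 5
Order = lcm(5) = 5

ord(σ) = 5


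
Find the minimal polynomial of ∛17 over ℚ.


∛17 satisfies x³ - 17 = 0, irreducible over ℚ (no rational root; 17 is not a perfect cube)

Minimal polynomial: x³ - 17


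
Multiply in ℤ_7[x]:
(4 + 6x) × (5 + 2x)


Expand and collect like terms; reduce coefficients mod 7:
x^0: 4·5 = 20 ≡ 6 (mod 7)
x^1: 4·2 + 6·5 = 38 ≡ 3 (mod 7)
x^2: 6·2 = 12 ≡ 5 (mod 7)
Result: 6 + 3x + 5x^2

f · g = 6 + 3x + 5x^2


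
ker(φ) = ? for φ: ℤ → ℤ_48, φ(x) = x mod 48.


Kernel = preimage of identity
ker(φ) = {x ∈ ℤ : x ≡ 0 (mod 48)} = 48ℤ = {0, ±48, ±96, ...}

ker(φ) = 48ℤ


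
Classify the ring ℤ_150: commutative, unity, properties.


ℤ_150 is a commutative ring with unity 1; 150 = 2×75 is composite, so 2·75 ≡ 0 gives zero divisors (not an integral domain)
Commutative: Yes
Integral domain: No
Has unity: Yes

ℤ_150: Commutative=Yes, Unity=Yes


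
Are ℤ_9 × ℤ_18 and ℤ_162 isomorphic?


Comparing ℤ_9 × ℤ_18 and ℤ_162:
gcd(9,18) = 9 ≠ 1. Max element order in ℤ_9×ℤ_18 is lcm(9,18) = 18 < 162, so it has no element of order 162

No, ℤ_9 × ℤ_18 ≇ ℤ_162


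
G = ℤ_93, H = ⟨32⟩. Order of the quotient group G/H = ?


|⟨32⟩| = n / gcd(32, 93) = 93 / 1 = 93
H is normal (ℤ_93 is abelian).
|G/H| = |G| / |H| = 93 / 93 = 1

|G/H| = 1


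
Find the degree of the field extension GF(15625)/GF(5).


GF(15625) = GF(5^6), so the extension degree is 6

[GF(15625)/GF(5)] = 6


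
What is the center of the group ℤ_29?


Z(G) = {g ∈ G | gx = xg for all x ∈ G}
ℤ_29 is abelian, so Z(G) = G

Z(ℤ_29) = ℤ_29


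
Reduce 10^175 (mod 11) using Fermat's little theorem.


Fermat's little theorem: if p is prime and gcd(a,p)=1, then a^(p-1) ≡ 1 (mod p)
p = 11 is prime, gcd(10,11) = 1
Reduce exponent: 175 mod 10 = 5
So 10^175 ≡ 10^5 (mod 11)
10^5 mod 11 = 10

10^175 ≡ 10 (mod 11)


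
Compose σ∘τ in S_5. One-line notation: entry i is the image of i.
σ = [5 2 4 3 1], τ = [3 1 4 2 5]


σ∘τ: apply τ first, then σ
1 →τ 3 →σ 4
2 →τ 1 →σ 5
3 →τ 4 →σ 3
4 →τ 2 →σ 2
5 →τ 5 →σ 1

σ∘τ = [4 5 3 2 1]


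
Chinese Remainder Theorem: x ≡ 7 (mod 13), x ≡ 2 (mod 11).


m₁ = 13, m₂ = 11, gcd = 1, so CRT applies. M = m₁·m₂ = 143
Let M₁ = M/m₁ = 11, M₂ = M/m₂ = 13
Find y₁ ≡ M₁⁻¹ (mod m₁): 11⁻¹ ≡ 6 (mod 13)
Find y₂ ≡ M₂⁻¹ (mod m₂): 13⁻¹ ≡ 6 (mod 11)
x = a₁·M₁·y₁ + a₂·M₂·y₂ = 7·11·6 + 2·13·6 = 618
Reduce mod 143: x ≡ 46
Check: 46 mod 13 = 7 ✓, 46 mod 11 = 2 ✓

x ≡ 46 (mod 143)


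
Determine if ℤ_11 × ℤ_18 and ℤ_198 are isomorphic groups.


Comparing ℤ_11 × ℤ_18 and ℤ_198:
gcd(11,18) = 1, so ℤ_11 × ℤ_18 ≅ ℤ_198 (CRT)

Yes, ℤ_11 × ℤ_18 ≅ ℤ_198


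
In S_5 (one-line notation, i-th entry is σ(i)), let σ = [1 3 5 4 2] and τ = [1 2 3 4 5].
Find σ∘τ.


σ∘τ: apply τ first, then σ
1 →τ 1 →σ 1
2 →τ 2 →σ 3
3 →τ 3 →σ 5
4 →τ 4 →σ 4
5 →τ 5 →σ 2

σ∘τ = [1 3 5 4 2]


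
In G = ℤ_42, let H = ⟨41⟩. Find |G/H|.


|⟨41⟩| = n / gcd(41, 42) = 42 / 1 = 42
H is normal (ℤ_42 is abelian).
|G/H| = |G| / |H| = 42 / 42 = 1

|G/H| = 1


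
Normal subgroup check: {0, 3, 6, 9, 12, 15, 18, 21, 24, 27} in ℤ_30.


H = {0, 3, 6, 9, 12, 15, 18, 21, 24, 27} in ℤ_30
ℤ_30 is abelian; every subgroup of an abelian group is normal

Yes, normal subgroup


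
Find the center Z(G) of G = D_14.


Z(G) = {g ∈ G | gx = xg for all x ∈ G}
For even n, Z(D_n) = {e, r^(n/2)}: the 180° rotation r^7 commutes with every reflection and rotation

Z(D_14) = {e, r^7}


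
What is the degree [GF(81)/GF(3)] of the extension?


GF(81) = GF(3^4), so the extension degree is 4

[GF(81)/GF(3)] = 4


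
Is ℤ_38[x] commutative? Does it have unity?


ℤ_38 has zero divisors (2·19 ≡ 0), and these lift to constant zero divisors in ℤ_38[x]; so not an integral domain
Commutative: Yes
Integral domain: No
Has unity: Yes

ℤ_38[x]: Commutative=Yes, Unity=Yes


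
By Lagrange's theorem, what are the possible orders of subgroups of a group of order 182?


Lagrange's theorem: |H| divides |G|
|G| = 182
Divisors of 182: 1, 2, 7, 13, 14, 26, 91, 182

Possible subgroup orders: {1, 2, 7, 13, 14, 26, 91, 182}


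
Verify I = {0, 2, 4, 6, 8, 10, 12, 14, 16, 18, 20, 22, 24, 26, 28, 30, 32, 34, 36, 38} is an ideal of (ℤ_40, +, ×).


Check ideal conditions for I = {0, 2, 4, 6, 8, 10, 12, 14, 16, 18, 20, 22, 24, 26, 28, 30, 32, 34, 36, 38} in ℤ_40:
(1) I is an additive subgroup? Yes
(2) For r ∈ ℤ_40 and a ∈ I: r·a ∈ I? Yes

Yes, I is an ideal of ℤ_40


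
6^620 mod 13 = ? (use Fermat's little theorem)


Fermat's little theorem: if p is prime and gcd(a,p)=1, then a^(p-1) ≡ 1 (mod p)
p = 13 is prime, gcd(6,13) = 1
Reduce exponent: 620 mod 12 = 8
So 6^620 ≡ 6^8 (mod 13)
6^8 mod 13 = 3

6^620 ≡ 3 (mod 13)


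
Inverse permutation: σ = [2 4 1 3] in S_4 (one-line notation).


To find σ⁻¹, swap domain and range:
σ(1) = 2 → σ⁻¹(2) = 1
σ(2) = 4 → σ⁻¹(4) = 2
σ(3) = 1 → σ⁻¹(1) = 3
σ(4) = 3 → σ⁻¹(3) = 4

σ⁻¹ = [3 1 4 2]


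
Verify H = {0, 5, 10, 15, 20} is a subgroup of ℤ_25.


Subgroup test for H = {0, 5, 10, 15, 20} in (ℤ_25, +):
(1) 0 ∈ H? Yes
(2) Closure: for all a,b ∈ H, (a+b) mod 25 ∈ H? Yes
(3) Inverses: for all a ∈ H, -a mod 25 ∈ H? Yes

Yes, H is a subgroup of ℤ_25


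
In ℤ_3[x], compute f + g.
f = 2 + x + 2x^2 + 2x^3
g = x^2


Add coefficients mod 3:
x^0: 2 + 0 = 2 (mod 3)
x^1: 1 + 0 = 1 (mod 3)
x^2: 2 + 1 = 0 (mod 3)
x^3: 2 + 0 = 2 (mod 3)
Result: 2 + x + 2x^3

f + g = 2 + x + 2x^3


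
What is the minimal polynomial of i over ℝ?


i satisfies x² + 1 = 0, irreducible over ℝ

Minimal polynomial: x² + 1


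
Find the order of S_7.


|S_n| = n! (number of permutations of n symbols)
|S_7| = 7! = 5040

|S_7| = 5040


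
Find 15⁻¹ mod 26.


Use the extended Euclidean algorithm to write 1 = 15·s + 26·t; then s mod 26 is the inverse.
Euclidean algorithm:
  15 = 0·26 + 15
  26 = 1·15 + 11
  15 = 1·11 + 4
  11 = 2·4 + 3
  4 = 1·3 + 1
  3 = 3·1 + 0
gcd(15,26) = 1
Back-substitution gives: 15·(7) + 26·(-4) = 1
So 15⁻¹ ≡ 7 ≡ 7 (mod 26)
Check: 15 × 7 = 105 ≡ 1 (mod 26) ✓

15⁻¹ ≡ 7 (mod 26)


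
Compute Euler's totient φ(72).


Factor n: 72 = 2^3 × 3^2
φ(n) = n · ∏(1 - 1/p) over distinct primes p | n
φ(72) = 72 · (1 - 1/2) · (1 - 1/3) = 24

φ(72) = 24


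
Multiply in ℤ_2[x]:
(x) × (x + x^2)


Expand and collect like terms; reduce coefficients mod 2:
x^0: 0·0 = 0 ≡ 0 (mod 2)
x^1: 0·1 + 1·0 = 0 ≡ 0 (mod 2)
x^2: 0·1 + 1·1 = 1 ≡ 1 (mod 2)
x^3: 1·1 = 1 ≡ 1 (mod 2)
Result: x^2 + x^3

f · g = x^2 + x^3


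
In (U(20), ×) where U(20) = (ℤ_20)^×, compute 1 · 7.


Operation: multiplication mod 20
1 · 7 = (a × b) mod 20 with a = 1, b = 7

1 · 7 = 7


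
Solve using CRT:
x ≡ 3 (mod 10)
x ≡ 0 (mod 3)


m₁ = 10, m₂ = 3, gcd = 1, so CRT applies. M = m₁·m₂ = 30
Let M₁ = M/m₁ = 3, M₂ = M/m₂ = 10
Find y₁ ≡ M₁⁻¹ (mod m₁): 3⁻¹ ≡ 7 (mod 10)
Find y₂ ≡ M₂⁻¹ (mod m₂): 10⁻¹ ≡ 1 (mod 3)
x = a₁·M₁·y₁ + a₂·M₂·y₂ = 3·3·7 + 0·10·1 = 63
Reduce mod 30: x ≡ 3
Check: 3 mod 10 = 3 ✓, 3 mod 3 = 0 ✓

x ≡ 3 (mod 30)


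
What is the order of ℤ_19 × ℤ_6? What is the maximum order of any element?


|ℤ_19 × ℤ_6| = 19 × 6 = 114
Max element order = lcm(19,6) = 114
Cyclic? Yes (gcd=1)

|ℤ_19×ℤ_6| = 114, max element order = 114


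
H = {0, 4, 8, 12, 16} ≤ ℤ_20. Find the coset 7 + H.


7 + H = {7 + h (mod 20) : h ∈ H}
7+0=7, 7+4=11, 7+8=15, 7+12=19, 7+16=3
7 + H = {3, 7, 11, 15, 19} = 3 + H

7 + H = {3, 7, 11, 15, 19}


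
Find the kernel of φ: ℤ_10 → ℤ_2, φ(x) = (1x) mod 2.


Kernel = preimage of identity
ker(φ) = {x ∈ ℤ_10 : 1x ≡ 0 (mod 2)}. Since 2 | 10, φ is well-defined. The kernel is the cyclic subgroup ⟨2⟩ of ℤ_10 (order 5), i.e. {0, 2, 4, 6, 8}

ker(φ) = {0, 2, 4, 6, 8}


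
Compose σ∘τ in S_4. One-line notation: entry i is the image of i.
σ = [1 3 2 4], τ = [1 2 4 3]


σ∘τ: apply τ first, then σ
1 →τ 1 →σ 1
2 →τ 2 →σ 3
3 →τ 4 →σ 4
4 →τ 3 →σ 2

σ∘τ = [1 3 4 2]


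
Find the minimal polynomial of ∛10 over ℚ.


∛10 satisfies x³ - 10 = 0, irreducible over ℚ (no rational root; 10 is not a perfect cube)

Minimal polynomial: x³ - 10


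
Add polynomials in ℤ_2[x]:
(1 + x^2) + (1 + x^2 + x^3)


Add coefficients mod 2:
x^0: 1 + 1 = 0 (mod 2)
x^1: 0 + 0 = 0 (mod 2)
x^2: 1 + 1 = 0 (mod 2)
x^3: 0 + 1 = 1 (mod 2)
Result: x^3

f + g = x^3


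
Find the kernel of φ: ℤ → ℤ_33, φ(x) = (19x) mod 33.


Kernel = preimage of identity
ker(φ) = {x ∈ ℤ : 19x ≡ 0 (mod 33)}. gcd(19,33) = 1, so 19x ≡ 0 (mod 33) ⟺ x ≡ 0 (mod 33/1 = 33). Hence ker(φ) = 33ℤ

ker(φ) = 33ℤ


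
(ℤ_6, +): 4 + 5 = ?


Operation: addition mod 6
4 + 5 = (a + b) mod 6 with a = 4, b = 5

4 + 5 = 3


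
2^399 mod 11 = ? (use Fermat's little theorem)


Fermat's little theorem: if p is prime and gcd(a,p)=1, then a^(p-1) ≡ 1 (mod p)
p = 11 is prime, gcd(2,11) = 1
Reduce exponent: 399 mod 10 = 9
So 2^399 ≡ 2^9 (mod 11)
2^9 mod 11 = 6

2^399 ≡ 6 (mod 11)


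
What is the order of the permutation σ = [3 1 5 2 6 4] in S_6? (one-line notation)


Cycle decomposition: (1 3 5 6 4 2)
Cycle lengths: 6
Order = lcm(6) = 6

ord(σ) = 6


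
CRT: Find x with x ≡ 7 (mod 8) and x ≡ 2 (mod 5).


m₁ = 8, m₂ = 5, gcd = 1, so CRT applies. M = m₁·m₂ = 40
Let M₁ = M/m₁ = 5, M₂ = M/m₂ = 8
Find y₁ ≡ M₁⁻¹ (mod m₁): 5⁻¹ ≡ 5 (mod 8)
Find y₂ ≡ M₂⁻¹ (mod m₂): 8⁻¹ ≡ 2 (mod 5)
x = a₁·M₁·y₁ + a₂·M₂·y₂ = 7·5·5 + 2·8·2 = 207
Reduce mod 40: x ≡ 7
Check: 7 mod 8 = 7 ✓, 7 mod 5 = 2 ✓

x ≡ 7 (mod 40)


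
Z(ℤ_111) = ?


Z(G) = {g ∈ G | gx = xg for all x ∈ G}
ℤ_111 is abelian, so Z(G) = G

Z(ℤ_111) = ℤ_111


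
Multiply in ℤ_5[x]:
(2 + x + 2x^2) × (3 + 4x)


Expand and collect like terms; reduce coefficients mod 5:
x^0: 2·3 = 6 ≡ 1 (mod 5)
x^1: 2·4 + 1·3 = 11 ≡ 1 (mod 5)
x^2: 1·4 + 2·3 = 10 ≡ 0 (mod 5)
x^3: 2·4 = 8 ≡ 3 (mod 5)
Result: 1 + x + 3x^3

f · g = 1 + x + 3x^3


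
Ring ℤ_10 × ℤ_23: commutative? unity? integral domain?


Direct product ring; commutative with unity (1,1); but (1,0)·(0,1) = (0,0) gives zero divisors, so not an integral domain
Commutative: Yes
Integral domain: No
Has unity: Yes

ℤ_10 × ℤ_23: Commutative=Yes, Unity=Yes


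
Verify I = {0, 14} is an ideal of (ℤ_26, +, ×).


Check ideal conditions for I = {0, 14} in ℤ_26:
(1) I is an additive subgroup? No
(2) For r ∈ ℤ_26 and a ∈ I: r·a ∈ I? No  [counterexample: r=2, a=14, r·a mod 26 = 2 ∉ I]

No, I is not an ideal of ℤ_26


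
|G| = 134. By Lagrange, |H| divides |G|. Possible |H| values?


Lagrange's theorem: |H| divides |G|
|G| = 134
Divisors of 134: 1, 2, 67, 134

Possible subgroup orders: {1, 2, 67, 134}


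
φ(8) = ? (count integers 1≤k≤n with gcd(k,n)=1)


φ(n) = count of k ∈ {1,...,n} with gcd(k,n)=1
Coprimes to 8: {1, 3, 5, 7}
Count: 4

φ(8) = 4


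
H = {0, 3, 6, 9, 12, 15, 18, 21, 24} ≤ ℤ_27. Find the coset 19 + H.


19 + H = {19 + h (mod 27) : h ∈ H}
19+0=19, 19+3=22, 19+6=25, 19+9=1, 19+12=4, 19+15=7, 19+18=10, 19+21=13, 19+24=16
19 + H = {1, 4, 7, 10, 13, 16, 19, 22, 25} = 1 + H

19 + H = {1, 4, 7, 10, 13, 16, 19, 22, 25}


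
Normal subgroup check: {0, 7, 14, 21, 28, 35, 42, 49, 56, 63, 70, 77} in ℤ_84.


H = {0, 7, 14, 21, 28, 35, 42, 49, 56, 63, 70, 77} in ℤ_84
ℤ_84 is abelian; every subgroup of an abelian group is normal

Yes, normal subgroup


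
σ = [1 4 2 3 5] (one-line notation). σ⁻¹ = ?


To find σ⁻¹, swap domain and range:
σ(1) = 1 → σ⁻¹(1) = 1
σ(2) = 4 → σ⁻¹(4) = 2
σ(3) = 2 → σ⁻¹(2) = 3
σ(4) = 3 → σ⁻¹(3) = 4
σ(5) = 5 → σ⁻¹(5) = 5

σ⁻¹ = [1 3 4 2 5]


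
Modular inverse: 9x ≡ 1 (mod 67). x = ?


Use the extended Euclidean algorithm to write 1 = 9·s + 67·t; then s mod 67 is the inverse.
Euclidean algorithm:
  9 = 0·67 + 9
  67 = 7·9 + 4
  9 = 2·4 + 1
  4 = 4·1 + 0
gcd(9,67) = 1
Back-substitution gives: 9·(15) + 67·(-2) = 1
So 9⁻¹ ≡ 15 ≡ 15 (mod 67)
Check: 9 × 15 = 135 ≡ 1 (mod 67) ✓

9⁻¹ ≡ 15 (mod 67)


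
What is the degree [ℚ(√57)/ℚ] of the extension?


√57 has minimal polynomial x² - 57 (irreducible over ℚ since 57 is squarefree)

[ℚ(√57)/ℚ] = 2


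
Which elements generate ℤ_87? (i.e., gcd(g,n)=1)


g generates ℤ_n iff gcd(g,n) = 1
Prime factors of 87: 3, 29
Generators are g ∈ {1,...,86} not divisible by any of these primes.
Generators: {1, 2, 4, 5, 7, 8, 10, 11, 13, 14, 16, 17, 19, 20, 22, 23, 25, 26, 28, 31, 32, 34, 35, 37, 38, 40, 41, 43, 44, 46, 47, 49, 50, 52, 53, 55, 56, 59, 61, 62, 64, 65, 67, 68, 70, 71, 73, 74, 76, 77, 79, 80, 82, 83, 85, 86}
Number of generators = φ(87) = 56

Generators of ℤ_87 = {1, 2, 4, 5, 7, 8, 10, 11, 13, 14, 16, 17, 19, 20, 22, 23, 25, 26, 28, 31, 32, 34, 35, 37, 38, 40, 41, 43, 44, 46, 47, 49, 50, 52, 53, 55, 56, 59, 61, 62, 64, 65, 67, 68, 70, 71, 73, 74, 76, 77, 79, 80, 82, 83, 85, 86}


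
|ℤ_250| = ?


ℤ_n has n elements.

|ℤ_250| = 250


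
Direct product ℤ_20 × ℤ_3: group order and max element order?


|ℤ_20 × ℤ_3| = 20 × 3 = 60
Max element order = lcm(20,3) = 60
Cyclic? Yes (gcd=1)

|ℤ_20×ℤ_3| = 60, max element order = 60


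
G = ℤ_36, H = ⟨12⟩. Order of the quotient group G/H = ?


|⟨12⟩| = n / gcd(12, 36) = 36 / 12 = 3
H is normal (ℤ_36 is abelian).
|G/H| = |G| / |H| = 36 / 3 = 12

|G/H| = 12


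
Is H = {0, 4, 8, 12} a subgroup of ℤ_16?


Subgroup test for H = {0, 4, 8, 12} in (ℤ_16, +):
(1) 0 ∈ H? Yes
(2) Closure: for all a,b ∈ H, (a+b) mod 16 ∈ H? Yes
(3) Inverses: for all a ∈ H, -a mod 16 ∈ H? Yes

Yes, H is a subgroup of ℤ_16


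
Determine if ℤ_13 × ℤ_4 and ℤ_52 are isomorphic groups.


Comparing ℤ_13 × ℤ_4 and ℤ_52:
gcd(13,4) = 1, so ℤ_13 × ℤ_4 ≅ ℤ_52 (CRT)

Yes, ℤ_13 × ℤ_4 ≅ ℤ_52


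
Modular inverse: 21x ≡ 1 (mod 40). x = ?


Use the extended Euclidean algorithm to write 1 = 21·s + 40·t; then s mod 40 is the inverse.
Euclidean algorithm:
  21 = 0·40 + 21
  40 = 1·21 + 19
  21 = 1·19 + 2
  19 = 9·2 + 1
  2 = 2·1 + 0
gcd(21,40) = 1
Back-substitution gives: 21·(-19) + 40·(10) = 1
So 21⁻¹ ≡ -19 ≡ 21 (mod 40)
Check: 21 × 21 = 441 ≡ 1 (mod 40) ✓

21⁻¹ ≡ 21 (mod 40)


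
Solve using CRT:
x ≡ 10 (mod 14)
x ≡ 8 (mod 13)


m₁ = 14, m₂ = 13, gcd = 1, so CRT applies. M = m₁·m₂ = 182
Let M₁ = M/m₁ = 13, M₂ = M/m₂ = 14
Find y₁ ≡ M₁⁻¹ (mod m₁): 13⁻¹ ≡ 13 (mod 14)
Find y₂ ≡ M₂⁻¹ (mod m₂): 14⁻¹ ≡ 1 (mod 13)
x = a₁·M₁·y₁ + a₂·M₂·y₂ = 10·13·13 + 8·14·1 = 1802
Reduce mod 182: x ≡ 164
Check: 164 mod 14 = 10 ✓, 164 mod 13 = 8 ✓

x ≡ 164 (mod 182)


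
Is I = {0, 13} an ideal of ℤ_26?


Check ideal conditions for I = {0, 13} in ℤ_26:
(1) I is an additive subgroup? Yes
(2) For r ∈ ℤ_26 and a ∈ I: r·a ∈ I? Yes

Yes, I is an ideal of ℤ_26


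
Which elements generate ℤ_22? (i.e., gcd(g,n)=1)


g generates ℤ_n iff gcd(g,n) = 1
Prime factors of 22: 2, 11
Generators are g ∈ {1,...,21} not divisible by any of these primes.
Generators: {1, 3, 5, 7, 9, 13, 15, 17, 19, 21}
Number of generators = φ(22) = 10

Generators of ℤ_22 = {1, 3, 5, 7, 9, 13, 15, 17, 19, 21}


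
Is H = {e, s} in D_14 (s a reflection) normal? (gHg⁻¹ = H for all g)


H = {e, s} in D_14 (s a reflection)
r·s·r⁻¹ = sr⁻² ≠ s for n ≥ 3, so {e, s} is not closed under conjugation

No, not a normal subgroup


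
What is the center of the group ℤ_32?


Z(G) = {g ∈ G | gx = xg for all x ∈ G}
ℤ_32 is abelian, so Z(G) = G

Z(ℤ_32) = ℤ_32


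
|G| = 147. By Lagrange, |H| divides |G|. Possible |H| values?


Lagrange's theorem: |H| divides |G|
|G| = 147
Divisors of 147: 1, 3, 7, 21, 49, 147

Possible subgroup orders: {1, 3, 7, 21, 49, 147}


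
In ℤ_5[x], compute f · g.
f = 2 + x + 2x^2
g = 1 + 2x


Expand and collect like terms; reduce coefficients mod 5:
x^0: 2·1 = 2 ≡ 2 (mod 5)
x^1: 2·2 + 1·1 = 5 ≡ 0 (mod 5)
x^2: 1·2 + 2·1 = 4 ≡ 4 (mod 5)
x^3: 2·2 = 4 ≡ 4 (mod 5)
Result: 2 + 4x^2 + 4x^3

f · g = 2 + 4x^2 + 4x^3


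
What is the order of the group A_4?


|A_n| = n!/2 (even permutations)
|A_4| = 4!/2 = 24/2 = 12

|A_4| = 12


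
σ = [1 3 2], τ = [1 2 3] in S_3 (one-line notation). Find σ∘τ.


σ∘τ: apply τ first, then σ
1 →τ 1 →σ 1
2 →τ 2 →σ 3
3 →τ 3 →σ 2

σ∘τ = [1 3 2]


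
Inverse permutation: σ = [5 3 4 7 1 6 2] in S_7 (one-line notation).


To find σ⁻¹, swap domain and range:
σ(1) = 5 → σ⁻¹(5) = 1
σ(2) = 3 → σ⁻¹(3) = 2
σ(3) = 4 → σ⁻¹(4) = 3
σ(4) = 7 → σ⁻¹(7) = 4
σ(5) = 1 → σ⁻¹(1) = 5
σ(6) = 6 → σ⁻¹(6) = 6
σ(7) = 2 → σ⁻¹(2) = 7

σ⁻¹ = [5 7 2 3 1 6 4]


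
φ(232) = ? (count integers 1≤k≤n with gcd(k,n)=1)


Factor n: 232 = 2^3 × 29
φ(n) = n · ∏(1 - 1/p) over distinct primes p | n
φ(232) = 232 · (1 - 1/2) · (1 - 1/29) = 112

φ(232) = 112


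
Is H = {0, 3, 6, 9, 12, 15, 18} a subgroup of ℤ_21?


Subgroup test for H = {0, 3, 6, 9, 12, 15, 18} in (ℤ_21, +):
(1) 0 ∈ H? Yes
(2) Closure: for all a,b ∈ H, (a+b) mod 21 ∈ H? Yes
(3) Inverses: for all a ∈ H, -a mod 21 ∈ H? Yes

Yes, H is a subgroup of ℤ_21


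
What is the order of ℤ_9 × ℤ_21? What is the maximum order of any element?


|ℤ_9 × ℤ_21| = 9 × 21 = 189
Max element order = lcm(9,21) = 63
Cyclic? No (gcd=3)

|ℤ_9×ℤ_21| = 189, max element order = 63


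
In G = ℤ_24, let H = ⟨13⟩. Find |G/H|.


|⟨13⟩| = n / gcd(13, 24) = 24 / 1 = 24
H is normal (ℤ_24 is abelian).
|G/H| = |G| / |H| = 24 / 24 = 1

|G/H| = 1


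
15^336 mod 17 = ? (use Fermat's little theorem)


Fermat's little theorem: if p is prime and gcd(a,p)=1, then a^(p-1) ≡ 1 (mod p)
p = 17 is prime, gcd(15,17) = 1
Reduce exponent: 336 mod 16 = 0
So 15^336 ≡ 15^0 (mod 17)
15^0 = 1

15^336 ≡ 1 (mod 17)


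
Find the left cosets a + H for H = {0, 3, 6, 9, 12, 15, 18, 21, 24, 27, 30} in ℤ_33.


H = {0, 3, 6, 9, 12, 15, 18, 21, 24, 27, 30}, |H| = 11
Number of cosets = |G|/|H| = 33/11 = 3
0 + H = {0, 3, 6, 9, 12, 15, 18, 21, 24, 27, 30}
1 + H = {1, 4, 7, 10, 13, 16, 19, 22, 25, 28, 31}
2 + H = {2, 5, 8, 11, 14, 17, 20, 23, 26, 29, 32}

Cosets: 0+H={0,3,6,9,12,15,18,21,24,27,30}; 1+H={1,4,7,10,13,16,19,22,25,28,31}; 2+H={2,5,8,11,14,17,20,23,26,29,32}


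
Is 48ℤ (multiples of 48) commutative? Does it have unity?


48ℤ is a commutative ring under +,× but has no multiplicative identity (1 ∉ 48ℤ); it has no zero divisors, but without unity it is not an integral domain
Commutative: Yes
Integral domain: No
Has unity: No

48ℤ (multiples of 48): Commutative=Yes, Unity=No


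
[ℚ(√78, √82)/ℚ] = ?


[ℚ(√78,√82):ℚ] = [ℚ(√78,√82):ℚ(√78)]·[ℚ(√78):ℚ] = 2·2 = 4

[ℚ(√78, √82)/ℚ] = 4


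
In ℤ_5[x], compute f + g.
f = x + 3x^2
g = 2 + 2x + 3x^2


Add coefficients mod 5:
x^0: 0 + 2 = 2 (mod 5)
x^1: 1 + 2 = 3 (mod 5)
x^2: 3 + 3 = 1 (mod 5)
Result: 2 + 3x + x^2

f + g = 2 + 3x + x^2


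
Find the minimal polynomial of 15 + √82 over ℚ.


Let α = 15 + √82. Then α - 15 = √82, so (α - 15)² = 82, giving α² - 30α + 143 = 0. Degree 2 and α ∉ ℚ, so this is the minimal polynomial.

Minimal polynomial: x² - 30x + 143


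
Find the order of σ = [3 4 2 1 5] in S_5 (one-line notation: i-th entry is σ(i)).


Cycle decomposition: (1 3 2 4)
Cycle lengths: 4
Order = lcm(4) = 4

ord(σ) = 4
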